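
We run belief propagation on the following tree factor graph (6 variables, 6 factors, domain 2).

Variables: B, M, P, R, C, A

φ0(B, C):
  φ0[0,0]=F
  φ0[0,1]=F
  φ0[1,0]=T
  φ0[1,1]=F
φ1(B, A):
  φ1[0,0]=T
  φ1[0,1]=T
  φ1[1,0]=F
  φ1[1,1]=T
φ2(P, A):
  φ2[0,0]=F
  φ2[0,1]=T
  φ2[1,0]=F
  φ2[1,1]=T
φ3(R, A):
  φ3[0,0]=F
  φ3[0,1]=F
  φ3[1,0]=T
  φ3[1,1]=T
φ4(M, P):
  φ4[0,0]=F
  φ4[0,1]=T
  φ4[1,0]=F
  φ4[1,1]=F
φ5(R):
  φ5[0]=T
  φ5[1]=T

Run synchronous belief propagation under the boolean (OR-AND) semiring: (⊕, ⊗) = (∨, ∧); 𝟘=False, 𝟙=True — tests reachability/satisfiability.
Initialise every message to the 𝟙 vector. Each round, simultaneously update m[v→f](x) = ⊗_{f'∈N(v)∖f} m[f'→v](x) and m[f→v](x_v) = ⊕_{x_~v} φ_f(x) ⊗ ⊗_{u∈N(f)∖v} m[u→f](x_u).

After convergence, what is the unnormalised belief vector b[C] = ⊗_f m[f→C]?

init: all messages = 𝟙 over 2 values
r1 m[φ0→B] = [F, T]
r1 m[φ0→C] = [T, F]
r1 m[φ1→B] = [T, T]
r1 m[φ1→A] = [T, T]
r1 m[φ2→P] = [T, T]
r1 m[φ2→A] = [F, T]
r1 m[φ3→R] = [F, T]
r1 m[φ3→A] = [T, T]
r1 m[φ4→M] = [T, F]
r1 m[φ4→P] = [F, T]
r1 m[φ5→R] = [T, T]
r1 m[B→φ0] = [T, T]
r1 m[B→φ1] = [T, T]
r1 m[M→φ4] = [T, T]
r1 m[P→φ2] = [T, T]
r1 m[P→φ4] = [T, T]
r1 m[R→φ3] = [T, T]
r1 m[R→φ5] = [T, T]
r1 m[C→φ0] = [T, T]
r1 m[A→φ1] = [T, T]
r1 m[A→φ2] = [T, T]
r1 m[A→φ3] = [T, T]
r2 m[φ0→B] = [F, T]
r2 m[φ0→C] = [T, F]
r2 m[φ1→B] = [T, T]
r2 m[φ1→A] = [T, T]
r2 m[φ2→P] = [T, T]
r2 m[φ2→A] = [F, T]
r2 m[φ3→R] = [F, T]
r2 m[φ3→A] = [T, T]
r2 m[φ4→M] = [T, F]
r2 m[φ4→P] = [F, T]
r2 m[φ5→R] = [T, T]
r2 m[B→φ0] = [T, T]
r2 m[B→φ1] = [F, T]
r2 m[M→φ4] = [T, T]
r2 m[P→φ2] = [F, T]
r2 m[P→φ4] = [T, T]
r2 m[R→φ3] = [T, T]
r2 m[R→φ5] = [F, T]
r2 m[C→φ0] = [T, T]
r2 m[A→φ1] = [F, T]
r2 m[A→φ2] = [T, T]
r2 m[A→φ3] = [F, T]
r3 m[φ0→B] = [F, T]
r3 m[φ0→C] = [T, F]
r3 m[φ1→B] = [T, T]
r3 m[φ1→A] = [F, T]
r3 m[φ2→P] = [T, T]
r3 m[φ2→A] = [F, T]
r3 m[φ3→R] = [F, T]
r3 m[φ3→A] = [T, T]
r3 m[φ4→M] = [T, F]
r3 m[φ4→P] = [F, T]
r3 m[φ5→R] = [T, T]
r3 m[B→φ0] = [T, T]
r3 m[B→φ1] = [F, T]
r3 m[M→φ4] = [T, T]
r3 m[P→φ2] = [F, T]
r3 m[P→φ4] = [T, T]
r3 m[R→φ3] = [T, T]
r3 m[R→φ5] = [F, T]
r3 m[C→φ0] = [T, T]
r3 m[A→φ1] = [F, T]
r3 m[A→φ2] = [T, T]
r3 m[A→φ3] = [F, T]
r4 m[φ0→B] = [F, T]
r4 m[φ0→C] = [T, F]
r4 m[φ1→B] = [T, T]
r4 m[φ1→A] = [F, T]
r4 m[φ2→P] = [T, T]
r4 m[φ2→A] = [F, T]
r4 m[φ3→R] = [F, T]
r4 m[φ3→A] = [T, T]
r4 m[φ4→M] = [T, F]
r4 m[φ4→P] = [F, T]
r4 m[φ5→R] = [T, T]
r4 m[B→φ0] = [T, T]
r4 m[B→φ1] = [F, T]
r4 m[M→φ4] = [T, T]
r4 m[P→φ2] = [F, T]
r4 m[P→φ4] = [T, T]
r4 m[R→φ3] = [T, T]
r4 m[R→φ5] = [F, T]
r4 m[C→φ0] = [T, T]
r4 m[A→φ1] = [F, T]
r4 m[A→φ2] = [F, T]
r4 m[A→φ3] = [F, T]
r5 m[φ0→B] = [F, T]
r5 m[φ0→C] = [T, F]
r5 m[φ1→B] = [T, T]
r5 m[φ1→A] = [F, T]
r5 m[φ2→P] = [T, T]
r5 m[φ2→A] = [F, T]
r5 m[φ3→R] = [F, T]
r5 m[φ3→A] = [T, T]
r5 m[φ4→M] = [T, F]
r5 m[φ4→P] = [F, T]
r5 m[φ5→R] = [T, T]
r5 m[B→φ0] = [T, T]
r5 m[B→φ1] = [F, T]
r5 m[M→φ4] = [T, T]
r5 m[P→φ2] = [F, T]
r5 m[P→φ4] = [T, T]
r5 m[R→φ3] = [T, T]
r5 m[R→φ5] = [F, T]
r5 m[C→φ0] = [T, T]
r5 m[A→φ1] = [F, T]
r5 m[A→φ2] = [F, T]
r5 m[A→φ3] = [F, T]
fixed point reached at round 5
b[C] = ⊗ incoming = [T, F]

b[C] = [T, F]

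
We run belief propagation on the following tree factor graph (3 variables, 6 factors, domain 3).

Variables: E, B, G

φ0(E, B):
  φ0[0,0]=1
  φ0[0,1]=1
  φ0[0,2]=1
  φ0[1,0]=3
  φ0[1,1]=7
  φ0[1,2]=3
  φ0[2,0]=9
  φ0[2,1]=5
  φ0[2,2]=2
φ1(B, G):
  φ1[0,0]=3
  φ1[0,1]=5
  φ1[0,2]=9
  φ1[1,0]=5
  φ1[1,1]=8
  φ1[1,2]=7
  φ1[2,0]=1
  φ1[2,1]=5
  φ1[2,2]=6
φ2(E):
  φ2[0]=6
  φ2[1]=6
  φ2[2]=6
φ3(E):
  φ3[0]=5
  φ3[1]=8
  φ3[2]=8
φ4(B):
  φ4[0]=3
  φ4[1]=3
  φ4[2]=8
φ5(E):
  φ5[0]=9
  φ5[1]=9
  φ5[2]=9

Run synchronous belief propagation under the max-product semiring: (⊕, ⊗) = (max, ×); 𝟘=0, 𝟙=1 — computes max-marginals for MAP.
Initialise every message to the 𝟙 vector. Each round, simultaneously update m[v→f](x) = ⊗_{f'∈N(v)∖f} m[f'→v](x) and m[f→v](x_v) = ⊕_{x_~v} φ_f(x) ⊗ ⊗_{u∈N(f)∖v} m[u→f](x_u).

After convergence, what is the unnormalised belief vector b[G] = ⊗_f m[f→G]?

init: all messages = 𝟙 over 3 values
r1 m[φ0→E] = [1, 7, 9]
r1 m[φ0→B] = [9, 7, 3]
r1 m[φ1→B] = [9, 8, 6]
r1 m[φ1→G] = [5, 8, 9]
r1 m[φ2→E] = [6, 6, 6]
r1 m[φ3→E] = [5, 8, 8]
r1 m[φ4→B] = [3, 3, 8]
r1 m[φ5→E] = [9, 9, 9]
r1 m[E→φ0] = [1, 1, 1]
r1 m[E→φ2] = [1, 1, 1]
r1 m[E→φ3] = [1, 1, 1]
r1 m[E→φ5] = [1, 1, 1]
r1 m[B→φ0] = [1, 1, 1]
r1 m[B→φ1] = [1, 1, 1]
r1 m[B→φ4] = [1, 1, 1]
r1 m[G→φ1] = [1, 1, 1]
r2 m[φ0→E] = [1, 7, 9]
r2 m[φ0→B] = [9, 7, 3]
r2 m[φ1→B] = [9, 8, 6]
r2 m[φ1→G] = [5, 8, 9]
r2 m[φ2→E] = [6, 6, 6]
r2 m[φ3→E] = [5, 8, 8]
r2 m[φ4→B] = [3, 3, 8]
r2 m[φ5→E] = [9, 9, 9]
r2 m[E→φ0] = [270, 432, 432]
r2 m[E→φ2] = [45, 504, 648]
r2 m[E→φ3] = [54, 378, 486]
r2 m[E→φ5] = [30, 336, 432]
r2 m[B→φ0] = [27, 24, 48]
r2 m[B→φ1] = [27, 21, 24]
r2 m[B→φ4] = [81, 56, 18]
r2 m[G→φ1] = [1, 1, 1]
r3 m[φ0→E] = [48, 168, 243]
r3 m[φ0→B] = [3888, 3024, 1296]
r3 m[φ1→B] = [9, 8, 6]
r3 m[φ1→G] = [105, 168, 243]
r3 m[φ2→E] = [6, 6, 6]
r3 m[φ3→E] = [5, 8, 8]
r3 m[φ4→B] = [3, 3, 8]
r3 m[φ5→E] = [9, 9, 9]
r3 m[E→φ0] = [270, 432, 432]
r3 m[E→φ2] = [45, 504, 648]
r3 m[E→φ3] = [54, 378, 486]
r3 m[E→φ5] = [30, 336, 432]
r3 m[B→φ0] = [27, 24, 48]
r3 m[B→φ1] = [27, 21, 24]
r3 m[B→φ4] = [81, 56, 18]
r3 m[G→φ1] = [1, 1, 1]
r4 m[φ0→E] = [48, 168, 243]
r4 m[φ0→B] = [3888, 3024, 1296]
r4 m[φ1→B] = [9, 8, 6]
r4 m[φ1→G] = [105, 168, 243]
r4 m[φ2→E] = [6, 6, 6]
r4 m[φ3→E] = [5, 8, 8]
r4 m[φ4→B] = [3, 3, 8]
r4 m[φ5→E] = [9, 9, 9]
r4 m[E→φ0] = [270, 432, 432]
r4 m[E→φ2] = [2160, 12096, 17496]
r4 m[E→φ3] = [2592, 9072, 13122]
r4 m[E→φ5] = [1440, 8064, 11664]
r4 m[B→φ0] = [27, 24, 48]
r4 m[B→φ1] = [11664, 9072, 10368]
r4 m[B→φ4] = [34992, 24192, 7776]
r4 m[G→φ1] = [1, 1, 1]
r5 m[φ0→E] = [48, 168, 243]
r5 m[φ0→B] = [3888, 3024, 1296]
r5 m[φ1→B] = [9, 8, 6]
r5 m[φ1→G] = [45360, 72576, 104976]
r5 m[φ2→E] = [6, 6, 6]
r5 m[φ3→E] = [5, 8, 8]
r5 m[φ4→B] = [3, 3, 8]
r5 m[φ5→E] = [9, 9, 9]
r5 m[E→φ0] = [270, 432, 432]
r5 m[E→φ2] = [2160, 12096, 17496]
r5 m[E→φ3] = [2592, 9072, 13122]
r5 m[E→φ5] = [1440, 8064, 11664]
r5 m[B→φ0] = [27, 24, 48]
r5 m[B→φ1] = [11664, 9072, 10368]
r5 m[B→φ4] = [34992, 24192, 7776]
r5 m[G→φ1] = [1, 1, 1]
r6 m[φ0→E] = [48, 168, 243]
r6 m[φ0→B] = [3888, 3024, 1296]
r6 m[φ1→B] = [9, 8, 6]
r6 m[φ1→G] = [45360, 72576, 104976]
r6 m[φ2→E] = [6, 6, 6]
r6 m[φ3→E] = [5, 8, 8]
r6 m[φ4→B] = [3, 3, 8]
r6 m[φ5→E] = [9, 9, 9]
r6 m[E→φ0] = [270, 432, 432]
r6 m[E→φ2] = [2160, 12096, 17496]
r6 m[E→φ3] = [2592, 9072, 13122]
r6 m[E→φ5] = [1440, 8064, 11664]
r6 m[B→φ0] = [27, 24, 48]
r6 m[B→φ1] = [11664, 9072, 10368]
r6 m[B→φ4] = [34992, 24192, 7776]
r6 m[G→φ1] = [1, 1, 1]
fixed point reached at round 6
b[G] = ⊗ incoming = [45360, 72576, 104976]

b[G] = [45360, 72576, 104976]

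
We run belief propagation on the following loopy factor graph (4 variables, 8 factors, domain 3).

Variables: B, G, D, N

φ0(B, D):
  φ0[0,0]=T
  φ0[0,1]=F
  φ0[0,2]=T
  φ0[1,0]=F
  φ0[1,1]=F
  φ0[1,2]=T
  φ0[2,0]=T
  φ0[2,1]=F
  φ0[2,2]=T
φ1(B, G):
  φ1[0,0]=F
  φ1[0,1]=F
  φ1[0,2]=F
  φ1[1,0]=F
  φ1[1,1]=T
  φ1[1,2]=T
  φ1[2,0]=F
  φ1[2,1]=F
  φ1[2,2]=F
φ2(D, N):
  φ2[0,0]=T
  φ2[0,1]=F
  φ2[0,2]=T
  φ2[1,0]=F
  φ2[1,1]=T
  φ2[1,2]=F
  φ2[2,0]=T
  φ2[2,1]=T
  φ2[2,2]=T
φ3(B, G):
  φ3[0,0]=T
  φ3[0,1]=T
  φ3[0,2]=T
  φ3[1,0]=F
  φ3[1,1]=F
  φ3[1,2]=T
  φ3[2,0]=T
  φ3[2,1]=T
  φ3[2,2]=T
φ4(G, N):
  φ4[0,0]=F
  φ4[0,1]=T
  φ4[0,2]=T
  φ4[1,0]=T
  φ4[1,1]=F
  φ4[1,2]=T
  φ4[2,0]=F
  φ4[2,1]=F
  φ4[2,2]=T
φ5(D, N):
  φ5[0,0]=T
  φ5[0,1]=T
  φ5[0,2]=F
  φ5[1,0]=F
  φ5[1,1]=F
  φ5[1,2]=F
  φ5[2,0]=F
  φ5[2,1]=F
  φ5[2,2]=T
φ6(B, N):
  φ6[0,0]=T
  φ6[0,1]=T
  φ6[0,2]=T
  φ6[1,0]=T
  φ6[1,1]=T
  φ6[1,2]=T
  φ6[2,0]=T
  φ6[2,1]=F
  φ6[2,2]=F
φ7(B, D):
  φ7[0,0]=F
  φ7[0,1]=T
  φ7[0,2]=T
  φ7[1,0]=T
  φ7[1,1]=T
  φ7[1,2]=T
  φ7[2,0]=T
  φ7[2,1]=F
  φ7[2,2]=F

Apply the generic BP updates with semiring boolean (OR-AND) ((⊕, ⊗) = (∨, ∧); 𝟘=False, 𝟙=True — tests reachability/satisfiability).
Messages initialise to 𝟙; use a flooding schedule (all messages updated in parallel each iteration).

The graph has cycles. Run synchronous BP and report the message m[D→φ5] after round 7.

init: all messages = 𝟙 over 3 values
r1 m[φ0→B] = [T, T, T]
r1 m[φ0→D] = [T, F, T]
r1 m[φ1→B] = [F, T, F]
r1 m[φ1→G] = [F, T, T]
r1 m[φ2→D] = [T, T, T]
r1 m[φ2→N] = [T, T, T]
r1 m[φ3→B] = [T, T, T]
r1 m[φ3→G] = [T, T, T]
r1 m[φ4→G] = [T, T, T]
r1 m[φ4→N] = [T, T, T]
r1 m[φ5→D] = [T, F, T]
r1 m[φ5→N] = [T, T, T]
r1 m[φ6→B] = [T, T, T]
r1 m[φ6→N] = [T, T, T]
r1 m[φ7→B] = [T, T, T]
r1 m[φ7→D] = [T, T, T]
r1 m[B→φ0] = [T, T, T]
r1 m[B→φ1] = [T, T, T]
r1 m[B→φ3] = [T, T, T]
r1 m[B→φ6] = [T, T, T]
r1 m[B→φ7] = [T, T, T]
r1 m[G→φ1] = [T, T, T]
r1 m[G→φ3] = [T, T, T]
r1 m[G→φ4] = [T, T, T]
r1 m[D→φ0] = [T, T, T]
r1 m[D→φ2] = [T, T, T]
r1 m[D→φ5] = [T, T, T]
r1 m[D→φ7] = [T, T, T]
r1 m[N→φ2] = [T, T, T]
r1 m[N→φ4] = [T, T, T]
r1 m[N→φ5] = [T, T, T]
r1 m[N→φ6] = [T, T, T]
r2 m[φ0→B] = [T, T, T]
r2 m[φ0→D] = [T, F, T]
r2 m[φ1→B] = [F, T, F]
r2 m[φ1→G] = [F, T, T]
r2 m[φ2→D] = [T, T, T]
r2 m[φ2→N] = [T, T, T]
r2 m[φ3→B] = [T, T, T]
r2 m[φ3→G] = [T, T, T]
r2 m[φ4→G] = [T, T, T]
r2 m[φ4→N] = [T, T, T]
r2 m[φ5→D] = [T, F, T]
r2 m[φ5→N] = [T, T, T]
r2 m[φ6→B] = [T, T, T]
r2 m[φ6→N] = [T, T, T]
r2 m[φ7→B] = [T, T, T]
r2 m[φ7→D] = [T, T, T]
r2 m[B→φ0] = [F, T, F]
r2 m[B→φ1] = [T, T, T]
r2 m[B→φ3] = [F, T, F]
r2 m[B→φ6] = [F, T, F]
r2 m[B→φ7] = [F, T, F]
r2 m[G→φ1] = [T, T, T]
r2 m[G→φ3] = [F, T, T]
r2 m[G→φ4] = [F, T, T]
r2 m[D→φ0] = [T, F, T]
r2 m[D→φ2] = [T, F, T]
r2 m[D→φ5] = [T, F, T]
r2 m[D→φ7] = [T, F, T]
r2 m[N→φ2] = [T, T, T]
r2 m[N→φ4] = [T, T, T]
r2 m[N→φ5] = [T, T, T]
r2 m[N→φ6] = [T, T, T]
r3 m[φ0→B] = [T, T, T]
r3 m[φ0→D] = [F, F, T]
r3 m[φ1→B] = [F, T, F]
r3 m[φ1→G] = [F, T, T]
r3 m[φ2→D] = [T, T, T]
r3 m[φ2→N] = [T, T, T]
r3 m[φ3→B] = [T, T, T]
r3 m[φ3→G] = [F, F, T]
r3 m[φ4→G] = [T, T, T]
r3 m[φ4→N] = [T, F, T]
r3 m[φ5→D] = [T, F, T]
r3 m[φ5→N] = [T, T, T]
r3 m[φ6→B] = [T, T, T]
r3 m[φ6→N] = [T, T, T]
r3 m[φ7→B] = [T, T, T]
r3 m[φ7→D] = [T, T, T]
r3 m[B→φ0] = [F, T, F]
r3 m[B→φ1] = [T, T, T]
r3 m[B→φ3] = [F, T, F]
r3 m[B→φ6] = [F, T, F]
r3 m[B→φ7] = [F, T, F]
r3 m[G→φ1] = [T, T, T]
r3 m[G→φ3] = [F, T, T]
r3 m[G→φ4] = [F, T, T]
r3 m[D→φ0] = [T, F, T]
r3 m[D→φ2] = [T, F, T]
r3 m[D→φ5] = [T, F, T]
r3 m[D→φ7] = [T, F, T]
r3 m[N→φ2] = [T, T, T]
r3 m[N→φ4] = [T, T, T]
r3 m[N→φ5] = [T, T, T]
r3 m[N→φ6] = [T, T, T]
r4 m[φ0→B] = [T, T, T]
r4 m[φ0→D] = [F, F, T]
r4 m[φ1→B] = [F, T, F]
r4 m[φ1→G] = [F, T, T]
r4 m[φ2→D] = [T, T, T]
r4 m[φ2→N] = [T, T, T]
r4 m[φ3→B] = [T, T, T]
r4 m[φ3→G] = [F, F, T]
r4 m[φ4→G] = [T, T, T]
r4 m[φ4→N] = [T, F, T]
r4 m[φ5→D] = [T, F, T]
r4 m[φ5→N] = [T, T, T]
r4 m[φ6→B] = [T, T, T]
r4 m[φ6→N] = [T, T, T]
r4 m[φ7→B] = [T, T, T]
r4 m[φ7→D] = [T, T, T]
r4 m[B→φ0] = [F, T, F]
r4 m[B→φ1] = [T, T, T]
r4 m[B→φ3] = [F, T, F]
r4 m[B→φ6] = [F, T, F]
r4 m[B→φ7] = [F, T, F]
r4 m[G→φ1] = [F, F, T]
r4 m[G→φ3] = [F, T, T]
r4 m[G→φ4] = [F, F, T]
r4 m[D→φ0] = [T, F, T]
r4 m[D→φ2] = [F, F, T]
r4 m[D→φ5] = [F, F, T]
r4 m[D→φ7] = [F, F, T]
r4 m[N→φ2] = [T, F, T]
r4 m[N→φ4] = [T, T, T]
r4 m[N→φ5] = [T, F, T]
r4 m[N→φ6] = [T, F, T]
r5 m[φ0→B] = [T, T, T]
r5 m[φ0→D] = [F, F, T]
r5 m[φ1→B] = [F, T, F]
r5 m[φ1→G] = [F, T, T]
r5 m[φ2→D] = [T, F, T]
r5 m[φ2→N] = [T, T, T]
r5 m[φ3→B] = [T, T, T]
r5 m[φ3→G] = [F, F, T]
r5 m[φ4→G] = [T, T, T]
r5 m[φ4→N] = [F, F, T]
r5 m[φ5→D] = [T, F, T]
r5 m[φ5→N] = [F, F, T]
r5 m[φ6→B] = [T, T, T]
r5 m[φ6→N] = [T, T, T]
r5 m[φ7→B] = [T, T, F]
r5 m[φ7→D] = [T, T, T]
r5 m[B→φ0] = [F, T, F]
r5 m[B→φ1] = [T, T, T]
r5 m[B→φ3] = [F, T, F]
r5 m[B→φ6] = [F, T, F]
r5 m[B→φ7] = [F, T, F]
r5 m[G→φ1] = [F, F, T]
r5 m[G→φ3] = [F, T, T]
r5 m[G→φ4] = [F, F, T]
r5 m[D→φ0] = [T, F, T]
r5 m[D→φ2] = [F, F, T]
r5 m[D→φ5] = [F, F, T]
r5 m[D→φ7] = [F, F, T]
r5 m[N→φ2] = [T, F, T]
r5 m[N→φ4] = [T, T, T]
r5 m[N→φ5] = [T, F, T]
r5 m[N→φ6] = [T, F, T]
r6 m[φ0→B] = [T, T, T]
r6 m[φ0→D] = [F, F, T]
r6 m[φ1→B] = [F, T, F]
r6 m[φ1→G] = [F, T, T]
r6 m[φ2→D] = [T, F, T]
r6 m[φ2→N] = [T, T, T]
r6 m[φ3→B] = [T, T, T]
r6 m[φ3→G] = [F, F, T]
r6 m[φ4→G] = [T, T, T]
r6 m[φ4→N] = [F, F, T]
r6 m[φ5→D] = [T, F, T]
r6 m[φ5→N] = [F, F, T]
r6 m[φ6→B] = [T, T, T]
r6 m[φ6→N] = [T, T, T]
r6 m[φ7→B] = [T, T, F]
r6 m[φ7→D] = [T, T, T]
r6 m[B→φ0] = [F, T, F]
r6 m[B→φ1] = [T, T, F]
r6 m[B→φ3] = [F, T, F]
r6 m[B→φ6] = [F, T, F]
r6 m[B→φ7] = [F, T, F]
r6 m[G→φ1] = [F, F, T]
r6 m[G→φ3] = [F, T, T]
r6 m[G→φ4] = [F, F, T]
r6 m[D→φ0] = [T, F, T]
r6 m[D→φ2] = [F, F, T]
r6 m[D→φ5] = [F, F, T]
r6 m[D→φ7] = [F, F, T]
r6 m[N→φ2] = [F, F, T]
r6 m[N→φ4] = [F, F, T]
r6 m[N→φ5] = [F, F, T]
r6 m[N→φ6] = [F, F, T]
r7 m[φ0→B] = [T, T, T]
r7 m[φ0→D] = [F, F, T]
r7 m[φ1→B] = [F, T, F]
r7 m[φ1→G] = [F, T, T]
r7 m[φ2→D] = [T, F, T]
r7 m[φ2→N] = [T, T, T]
r7 m[φ3→B] = [T, T, T]
r7 m[φ3→G] = [F, F, T]
r7 m[φ4→G] = [T, T, T]
r7 m[φ4→N] = [F, F, T]
r7 m[φ5→D] = [F, F, T]
r7 m[φ5→N] = [F, F, T]
r7 m[φ6→B] = [T, T, F]
r7 m[φ6→N] = [T, T, T]
r7 m[φ7→B] = [T, T, F]
r7 m[φ7→D] = [T, T, T]
r7 m[B→φ0] = [F, T, F]
r7 m[B→φ1] = [T, T, F]
r7 m[B→φ3] = [F, T, F]
r7 m[B→φ6] = [F, T, F]
r7 m[B→φ7] = [F, T, F]
r7 m[G→φ1] = [F, F, T]
r7 m[G→φ3] = [F, T, T]
r7 m[G→φ4] = [F, F, T]
r7 m[D→φ0] = [T, F, T]
r7 m[D→φ2] = [F, F, T]
r7 m[D→φ5] = [F, F, T]
r7 m[D→φ7] = [F, F, T]
r7 m[N→φ2] = [F, F, T]
r7 m[N→φ4] = [F, F, T]
r7 m[N→φ5] = [F, F, T]
r7 m[N→φ6] = [F, F, T]

message @ round 7 = [F, F, T]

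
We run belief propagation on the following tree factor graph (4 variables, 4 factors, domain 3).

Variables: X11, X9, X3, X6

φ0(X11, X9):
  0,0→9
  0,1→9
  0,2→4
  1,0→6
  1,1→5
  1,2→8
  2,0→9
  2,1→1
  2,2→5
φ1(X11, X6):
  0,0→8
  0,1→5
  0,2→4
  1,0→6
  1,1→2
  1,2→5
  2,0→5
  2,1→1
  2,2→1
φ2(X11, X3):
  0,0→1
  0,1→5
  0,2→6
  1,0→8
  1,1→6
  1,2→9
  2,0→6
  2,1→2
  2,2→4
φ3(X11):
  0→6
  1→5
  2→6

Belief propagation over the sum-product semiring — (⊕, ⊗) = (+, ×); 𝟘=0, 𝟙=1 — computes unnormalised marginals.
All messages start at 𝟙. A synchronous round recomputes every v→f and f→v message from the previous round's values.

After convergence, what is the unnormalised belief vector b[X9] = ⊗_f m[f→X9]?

b[X9] = [24522, 18995, 19376]

init: all messages = 𝟙 over 3 values
r1 m[φ0→X11] = [22, 19, 15]
r1 m[φ0→X9] = [24, 15, 17]
r1 m[φ1→X11] = [17, 13, 7]
r1 m[φ1→X6] = [19, 8, 10]
r1 m[φ2→X11] = [12, 23, 12]
r1 m[φ2→X3] = [15, 13, 19]
r1 m[φ3→X11] = [6, 5, 6]
r1 m[X11→φ0] = [1, 1, 1]
r1 m[X11→φ1] = [1, 1, 1]
r1 m[X11→φ2] = [1, 1, 1]
r1 m[X11→φ3] = [1, 1, 1]
r1 m[X9→φ0] = [1, 1, 1]
r1 m[X3→φ2] = [1, 1, 1]
r1 m[X6→φ1] = [1, 1, 1]
r2 m[φ0→X11] = [22, 19, 15]
r2 m[φ0→X9] = [24, 15, 17]
r2 m[φ1→X11] = [17, 13, 7]
r2 m[φ1→X6] = [19, 8, 10]
r2 m[φ2→X11] = [12, 23, 12]
r2 m[φ2→X3] = [15, 13, 19]
r2 m[φ3→X11] = [6, 5, 6]
r2 m[X11→φ0] = [1224, 1495, 504]
r2 m[X11→φ1] = [1584, 2185, 1080]
r2 m[X11→φ2] = [2244, 1235, 630]
r2 m[X11→φ3] = [4488, 5681, 1260]
r2 m[X9→φ0] = [1, 1, 1]
r2 m[X3→φ2] = [1, 1, 1]
r2 m[X6→φ1] = [1, 1, 1]
r3 m[φ0→X11] = [22, 19, 15]
r3 m[φ0→X9] = [24522, 18995, 19376]
r3 m[φ1→X11] = [17, 13, 7]
r3 m[φ1→X6] = [31182, 13370, 18341]
r3 m[φ2→X11] = [12, 23, 12]
r3 m[φ2→X3] = [15904, 19890, 27099]
r3 m[φ3→X11] = [6, 5, 6]
r3 m[X11→φ0] = [1224, 1495, 504]
r3 m[X11→φ1] = [1584, 2185, 1080]
r3 m[X11→φ2] = [2244, 1235, 630]
r3 m[X11→φ3] = [4488, 5681, 1260]
r3 m[X9→φ0] = [1, 1, 1]
r3 m[X3→φ2] = [1, 1, 1]
r3 m[X6→φ1] = [1, 1, 1]
r4 m[φ0→X11] = [22, 19, 15]
r4 m[φ0→X9] = [24522, 18995, 19376]
r4 m[φ1→X11] = [17, 13, 7]
r4 m[φ1→X6] = [31182, 13370, 18341]
r4 m[φ2→X11] = [12, 23, 12]
r4 m[φ2→X3] = [15904, 19890, 27099]
r4 m[φ3→X11] = [6, 5, 6]
r4 m[X11→φ0] = [1224, 1495, 504]
r4 m[X11→φ1] = [1584, 2185, 1080]
r4 m[X11→φ2] = [2244, 1235, 630]
r4 m[X11→φ3] = [4488, 5681, 1260]
r4 m[X9→φ0] = [1, 1, 1]
r4 m[X3→φ2] = [1, 1, 1]
r4 m[X6→φ1] = [1, 1, 1]
fixed point reached at round 4
b[X9] = ⊗ incoming = [24522, 18995, 19376]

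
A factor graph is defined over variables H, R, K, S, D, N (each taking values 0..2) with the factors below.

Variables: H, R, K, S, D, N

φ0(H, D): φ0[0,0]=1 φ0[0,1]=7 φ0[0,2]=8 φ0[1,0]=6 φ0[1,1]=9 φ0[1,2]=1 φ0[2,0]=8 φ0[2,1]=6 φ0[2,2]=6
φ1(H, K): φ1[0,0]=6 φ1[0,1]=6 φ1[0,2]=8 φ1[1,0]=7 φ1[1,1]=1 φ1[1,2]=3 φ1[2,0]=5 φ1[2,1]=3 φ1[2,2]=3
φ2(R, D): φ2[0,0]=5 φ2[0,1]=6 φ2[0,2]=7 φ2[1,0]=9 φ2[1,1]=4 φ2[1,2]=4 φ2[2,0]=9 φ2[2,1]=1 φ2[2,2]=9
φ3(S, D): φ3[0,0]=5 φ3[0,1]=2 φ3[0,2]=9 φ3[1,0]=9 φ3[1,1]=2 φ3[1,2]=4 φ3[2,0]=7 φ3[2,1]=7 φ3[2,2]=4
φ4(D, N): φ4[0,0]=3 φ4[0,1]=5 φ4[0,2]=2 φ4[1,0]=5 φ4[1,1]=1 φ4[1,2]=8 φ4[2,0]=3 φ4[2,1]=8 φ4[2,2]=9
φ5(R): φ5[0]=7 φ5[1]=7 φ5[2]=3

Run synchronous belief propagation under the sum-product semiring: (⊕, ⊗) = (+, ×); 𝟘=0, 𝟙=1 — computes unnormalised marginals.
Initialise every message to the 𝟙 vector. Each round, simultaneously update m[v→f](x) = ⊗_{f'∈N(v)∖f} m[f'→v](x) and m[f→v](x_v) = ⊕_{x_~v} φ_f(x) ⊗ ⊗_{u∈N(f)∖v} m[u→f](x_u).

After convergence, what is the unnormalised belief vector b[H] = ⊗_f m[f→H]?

b[H] = [7756480, 3234418, 5385732]

init: all messages = 𝟙 over 3 values
r1 m[φ0→H] = [16, 16, 20]
r1 m[φ0→D] = [15, 22, 15]
r1 m[φ1→H] = [20, 11, 11]
r1 m[φ1→K] = [18, 10, 14]
r1 m[φ2→R] = [18, 17, 19]
r1 m[φ2→D] = [23, 11, 20]
r1 m[φ3→S] = [16, 15, 18]
r1 m[φ3→D] = [21, 11, 17]
r1 m[φ4→D] = [10, 14, 20]
r1 m[φ4→N] = [11, 14, 19]
r1 m[φ5→R] = [7, 7, 3]
r1 m[H→φ0] = [1, 1, 1]
r1 m[H→φ1] = [1, 1, 1]
r1 m[R→φ2] = [1, 1, 1]
r1 m[R→φ5] = [1, 1, 1]
r1 m[K→φ1] = [1, 1, 1]
r1 m[S→φ3] = [1, 1, 1]
r1 m[D→φ0] = [1, 1, 1]
r1 m[D→φ2] = [1, 1, 1]
r1 m[D→φ3] = [1, 1, 1]
r1 m[D→φ4] = [1, 1, 1]
r1 m[N→φ4] = [1, 1, 1]
r2 m[φ0→H] = [16, 16, 20]
r2 m[φ0→D] = [15, 22, 15]
r2 m[φ1→H] = [20, 11, 11]
r2 m[φ1→K] = [18, 10, 14]
r2 m[φ2→R] = [18, 17, 19]
r2 m[φ2→D] = [23, 11, 20]
r2 m[φ3→S] = [16, 15, 18]
r2 m[φ3→D] = [21, 11, 17]
r2 m[φ4→D] = [10, 14, 20]
r2 m[φ4→N] = [11, 14, 19]
r2 m[φ5→R] = [7, 7, 3]
r2 m[H→φ0] = [20, 11, 11]
r2 m[H→φ1] = [16, 16, 20]
r2 m[R→φ2] = [7, 7, 3]
r2 m[R→φ5] = [18, 17, 19]
r2 m[K→φ1] = [1, 1, 1]
r2 m[S→φ3] = [1, 1, 1]
r2 m[D→φ0] = [4830, 1694, 6800]
r2 m[D→φ2] = [3150, 3388, 5100]
r2 m[D→φ3] = [3450, 3388, 6000]
r2 m[D→φ4] = [7245, 2662, 5100]
r2 m[N→φ4] = [1, 1, 1]
r3 m[φ0→H] = [71088, 51026, 89604]
r3 m[φ0→D] = [174, 305, 237]
r3 m[φ1→H] = [20, 11, 11]
r3 m[φ1→K] = [308, 172, 236]
r3 m[φ2→R] = [71778, 62302, 77638]
r3 m[φ2→D] = [125, 73, 104]
r3 m[φ3→S] = [78026, 61826, 71866]
r3 m[φ3→D] = [21, 11, 17]
r3 m[φ4→D] = [10, 14, 20]
r3 m[φ4→N] = [50345, 79687, 81686]
r3 m[φ5→R] = [7, 7, 3]
r3 m[H→φ0] = [20, 11, 11]
r3 m[H→φ1] = [16, 16, 20]
r3 m[R→φ2] = [7, 7, 3]
r3 m[R→φ5] = [18, 17, 19]
r3 m[K→φ1] = [1, 1, 1]
r3 m[S→φ3] = [1, 1, 1]
r3 m[D→φ0] = [4830, 1694, 6800]
r3 m[D→φ2] = [3150, 3388, 5100]
r3 m[D→φ3] = [3450, 3388, 6000]
r3 m[D→φ4] = [7245, 2662, 5100]
r3 m[N→φ4] = [1, 1, 1]
r4 m[φ0→H] = [71088, 51026, 89604]
r4 m[φ0→D] = [174, 305, 237]
r4 m[φ1→H] = [20, 11, 11]
r4 m[φ1→K] = [308, 172, 236]
r4 m[φ2→R] = [71778, 62302, 77638]
r4 m[φ2→D] = [125, 73, 104]
r4 m[φ3→S] = [78026, 61826, 71866]
r4 m[φ3→D] = [21, 11, 17]
r4 m[φ4→D] = [10, 14, 20]
r4 m[φ4→N] = [50345, 79687, 81686]
r4 m[φ5→R] = [7, 7, 3]
r4 m[H→φ0] = [20, 11, 11]
r4 m[H→φ1] = [71088, 51026, 89604]
r4 m[R→φ2] = [7, 7, 3]
r4 m[R→φ5] = [71778, 62302, 77638]
r4 m[K→φ1] = [1, 1, 1]
r4 m[S→φ3] = [1, 1, 1]
r4 m[D→φ0] = [26250, 11242, 35360]
r4 m[D→φ2] = [36540, 46970, 80580]
r4 m[D→φ3] = [217500, 311710, 492960]
r4 m[D→φ4] = [456750, 244915, 419016]
r4 m[N→φ4] = [1, 1, 1]
r5 m[φ0→H] = [387824, 294038, 489612]
r5 m[φ0→D] = [174, 305, 237]
r5 m[φ1→H] = [20, 11, 11]
r5 m[φ1→K] = [1231730, 746366, 990594]
r5 m[φ2→R] = [1028580, 839060, 1101050]
r5 m[φ2→D] = [125, 73, 104]
r5 m[φ3→S] = [6147560, 4552760, 5676310]
r5 m[φ3→D] = [21, 11, 17]
r5 m[φ4→D] = [10, 14, 20]
r5 m[φ4→N] = [3851873, 5880793, 6643964]
r5 m[φ5→R] = [7, 7, 3]
r5 m[H→φ0] = [20, 11, 11]
r5 m[H→φ1] = [71088, 51026, 89604]
r5 m[R→φ2] = [7, 7, 3]
r5 m[R→φ5] = [71778, 62302, 77638]
r5 m[K→φ1] = [1, 1, 1]
r5 m[S→φ3] = [1, 1, 1]
r5 m[D→φ0] = [26250, 11242, 35360]
r5 m[D→φ2] = [36540, 46970, 80580]
r5 m[D→φ3] = [217500, 311710, 492960]
r5 m[D→φ4] = [456750, 244915, 419016]
r5 m[N→φ4] = [1, 1, 1]
r6 m[φ0→H] = [387824, 294038, 489612]
r6 m[φ0→D] = [174, 305, 237]
r6 m[φ1→H] = [20, 11, 11]
r6 m[φ1→K] = [1231730, 746366, 990594]
r6 m[φ2→R] = [1028580, 839060, 1101050]
r6 m[φ2→D] = [125, 73, 104]
r6 m[φ3→S] = [6147560, 4552760, 5676310]
r6 m[φ3→D] = [21, 11, 17]
r6 m[φ4→D] = [10, 14, 20]
r6 m[φ4→N] = [3851873, 5880793, 6643964]
r6 m[φ5→R] = [7, 7, 3]
r6 m[H→φ0] = [20, 11, 11]
r6 m[H→φ1] = [387824, 294038, 489612]
r6 m[R→φ2] = [7, 7, 3]
r6 m[R→φ5] = [1028580, 839060, 1101050]
r6 m[K→φ1] = [1, 1, 1]
r6 m[S→φ3] = [1, 1, 1]
r6 m[D→φ0] = [26250, 11242, 35360]
r6 m[D→φ2] = [36540, 46970, 80580]
r6 m[D→φ3] = [217500, 311710, 492960]
r6 m[D→φ4] = [456750, 244915, 419016]
r6 m[N→φ4] = [1, 1, 1]
r7 m[φ0→H] = [387824, 294038, 489612]
r7 m[φ0→D] = [174, 305, 237]
r7 m[φ1→H] = [20, 11, 11]
r7 m[φ1→K] = [6833270, 4089818, 5453542]
r7 m[φ2→R] = [1028580, 839060, 1101050]
r7 m[φ2→D] = [125, 73, 104]
r7 m[φ3→S] = [6147560, 4552760, 5676310]
r7 m[φ3→D] = [21, 11, 17]
r7 m[φ4→D] = [10, 14, 20]
r7 m[φ4→N] = [3851873, 5880793, 6643964]
r7 m[φ5→R] = [7, 7, 3]
r7 m[H→φ0] = [20, 11, 11]
r7 m[H→φ1] = [387824, 294038, 489612]
r7 m[R→φ2] = [7, 7, 3]
r7 m[R→φ5] = [1028580, 839060, 1101050]
r7 m[K→φ1] = [1, 1, 1]
r7 m[S→φ3] = [1, 1, 1]
r7 m[D→φ0] = [26250, 11242, 35360]
r7 m[D→φ2] = [36540, 46970, 80580]
r7 m[D→φ3] = [217500, 311710, 492960]
r7 m[D→φ4] = [456750, 244915, 419016]
r7 m[N→φ4] = [1, 1, 1]
r8 m[φ0→H] = [387824, 294038, 489612]
r8 m[φ0→D] = [174, 305, 237]
r8 m[φ1→H] = [20, 11, 11]
r8 m[φ1→K] = [6833270, 4089818, 5453542]
r8 m[φ2→R] = [1028580, 839060, 1101050]
r8 m[φ2→D] = [125, 73, 104]
r8 m[φ3→S] = [6147560, 4552760, 5676310]
r8 m[φ3→D] = [21, 11, 17]
r8 m[φ4→D] = [10, 14, 20]
r8 m[φ4→N] = [3851873, 5880793, 6643964]
r8 m[φ5→R] = [7, 7, 3]
r8 m[H→φ0] = [20, 11, 11]
r8 m[H→φ1] = [387824, 294038, 489612]
r8 m[R→φ2] = [7, 7, 3]
r8 m[R→φ5] = [1028580, 839060, 1101050]
r8 m[K→φ1] = [1, 1, 1]
r8 m[S→φ3] = [1, 1, 1]
r8 m[D→φ0] = [26250, 11242, 35360]
r8 m[D→φ2] = [36540, 46970, 80580]
r8 m[D→φ3] = [217500, 311710, 492960]
r8 m[D→φ4] = [456750, 244915, 419016]
r8 m[N→φ4] = [1, 1, 1]
fixed point reached at round 8
b[H] = ⊗ incoming = [7756480, 3234418, 5385732]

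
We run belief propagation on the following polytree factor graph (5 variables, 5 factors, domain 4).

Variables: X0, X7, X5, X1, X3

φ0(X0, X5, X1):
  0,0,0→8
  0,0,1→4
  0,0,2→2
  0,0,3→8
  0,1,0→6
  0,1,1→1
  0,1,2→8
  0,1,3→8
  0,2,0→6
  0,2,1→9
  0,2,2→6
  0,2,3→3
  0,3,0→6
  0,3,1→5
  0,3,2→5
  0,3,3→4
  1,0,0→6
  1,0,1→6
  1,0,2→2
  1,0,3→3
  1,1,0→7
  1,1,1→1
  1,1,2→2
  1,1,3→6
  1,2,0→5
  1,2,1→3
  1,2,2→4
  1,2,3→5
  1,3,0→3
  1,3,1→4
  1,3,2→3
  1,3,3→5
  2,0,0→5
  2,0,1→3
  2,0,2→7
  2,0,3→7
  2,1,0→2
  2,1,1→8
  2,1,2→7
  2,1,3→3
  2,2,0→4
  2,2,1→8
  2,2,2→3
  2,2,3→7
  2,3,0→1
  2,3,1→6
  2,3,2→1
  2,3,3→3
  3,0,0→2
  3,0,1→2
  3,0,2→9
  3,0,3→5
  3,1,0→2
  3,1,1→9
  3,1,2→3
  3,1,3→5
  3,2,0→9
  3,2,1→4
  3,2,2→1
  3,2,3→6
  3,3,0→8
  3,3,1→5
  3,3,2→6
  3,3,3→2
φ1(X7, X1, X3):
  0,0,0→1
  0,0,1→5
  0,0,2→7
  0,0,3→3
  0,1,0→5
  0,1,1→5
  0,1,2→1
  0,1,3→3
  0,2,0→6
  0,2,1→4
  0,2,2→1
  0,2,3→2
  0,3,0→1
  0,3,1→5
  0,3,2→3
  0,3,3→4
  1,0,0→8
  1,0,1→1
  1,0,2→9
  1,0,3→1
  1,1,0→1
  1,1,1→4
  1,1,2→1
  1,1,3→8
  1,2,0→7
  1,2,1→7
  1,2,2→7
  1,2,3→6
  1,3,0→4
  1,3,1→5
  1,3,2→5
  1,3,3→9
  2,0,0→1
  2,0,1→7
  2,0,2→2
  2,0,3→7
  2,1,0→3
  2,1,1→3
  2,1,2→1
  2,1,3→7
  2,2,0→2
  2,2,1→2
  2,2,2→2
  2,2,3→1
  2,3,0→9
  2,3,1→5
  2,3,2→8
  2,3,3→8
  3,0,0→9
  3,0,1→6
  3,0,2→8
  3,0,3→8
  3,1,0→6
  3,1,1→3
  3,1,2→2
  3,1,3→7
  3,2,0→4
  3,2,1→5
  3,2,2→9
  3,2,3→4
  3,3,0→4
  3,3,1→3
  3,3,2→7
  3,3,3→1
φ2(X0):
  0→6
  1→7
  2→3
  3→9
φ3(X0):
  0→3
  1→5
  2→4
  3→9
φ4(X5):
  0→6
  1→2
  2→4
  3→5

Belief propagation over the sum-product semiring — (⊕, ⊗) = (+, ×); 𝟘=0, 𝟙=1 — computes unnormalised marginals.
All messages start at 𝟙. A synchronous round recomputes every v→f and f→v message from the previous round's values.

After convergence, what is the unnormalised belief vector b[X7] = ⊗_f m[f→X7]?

b[X7] = [661570, 976671, 800046, 1028898]

init: all messages = 𝟙 over 4 values
r1 m[φ0→X0] = [89, 65, 75, 78]
r1 m[φ0→X5] = [79, 78, 83, 67]
r1 m[φ0→X1] = [80, 78, 69, 80]
r1 m[φ1→X7] = [56, 83, 68, 86]
r1 m[φ1→X1] = [83, 60, 69, 81]
r1 m[φ1→X3] = [71, 70, 73, 79]
r1 m[φ2→X0] = [6, 7, 3, 9]
r1 m[φ3→X0] = [3, 5, 4, 9]
r1 m[φ4→X5] = [6, 2, 4, 5]
r1 m[X0→φ0] = [1, 1, 1, 1]
r1 m[X0→φ2] = [1, 1, 1, 1]
r1 m[X0→φ3] = [1, 1, 1, 1]
r1 m[X7→φ1] = [1, 1, 1, 1]
r1 m[X5→φ0] = [1, 1, 1, 1]
r1 m[X5→φ4] = [1, 1, 1, 1]
r1 m[X1→φ0] = [1, 1, 1, 1]
r1 m[X1→φ1] = [1, 1, 1, 1]
r1 m[X3→φ1] = [1, 1, 1, 1]
r2 m[φ0→X0] = [89, 65, 75, 78]
r2 m[φ0→X5] = [79, 78, 83, 67]
r2 m[φ0→X1] = [80, 78, 69, 80]
r2 m[φ1→X7] = [56, 83, 68, 86]
r2 m[φ1→X1] = [83, 60, 69, 81]
r2 m[φ1→X3] = [71, 70, 73, 79]
r2 m[φ2→X0] = [6, 7, 3, 9]
r2 m[φ3→X0] = [3, 5, 4, 9]
r2 m[φ4→X5] = [6, 2, 4, 5]
r2 m[X0→φ0] = [18, 35, 12, 81]
r2 m[X0→φ2] = [267, 325, 300, 702]
r2 m[X0→φ3] = [534, 455, 225, 702]
r2 m[X7→φ1] = [1, 1, 1, 1]
r2 m[X5→φ0] = [6, 2, 4, 5]
r2 m[X5→φ4] = [79, 78, 83, 67]
r2 m[X1→φ0] = [83, 60, 69, 81]
r2 m[X1→φ1] = [80, 78, 69, 80]
r2 m[X3→φ1] = [1, 1, 1, 1]
r3 m[φ0→X0] = [27771, 20573, 22733, 24376]
r3 m[φ0→X5] = [199797, 199141, 219104, 198741]
r3 m[φ0→X1] = [13139, 10919, 11521, 11439]
r3 m[φ1→X7] = [4309, 6315, 5335, 6602]
r3 m[φ1→X1] = [83, 60, 69, 81]
r3 m[φ1→X3] = [5441, 5372, 5621, 6127]
r3 m[φ2→X0] = [6, 7, 3, 9]
r3 m[φ3→X0] = [3, 5, 4, 9]
r3 m[φ4→X5] = [6, 2, 4, 5]
r3 m[X0→φ0] = [18, 35, 12, 81]
r3 m[X0→φ2] = [267, 325, 300, 702]
r3 m[X0→φ3] = [534, 455, 225, 702]
r3 m[X7→φ1] = [1, 1, 1, 1]
r3 m[X5→φ0] = [6, 2, 4, 5]
r3 m[X5→φ4] = [79, 78, 83, 67]
r3 m[X1→φ0] = [83, 60, 69, 81]
r3 m[X1→φ1] = [80, 78, 69, 80]
r3 m[X3→φ1] = [1, 1, 1, 1]
r4 m[φ0→X0] = [27771, 20573, 22733, 24376]
r4 m[φ0→X5] = [199797, 199141, 219104, 198741]
r4 m[φ0→X1] = [13139, 10919, 11521, 11439]
r4 m[φ1→X7] = [4309, 6315, 5335, 6602]
r4 m[φ1→X1] = [83, 60, 69, 81]
r4 m[φ1→X3] = [5441, 5372, 5621, 6127]
r4 m[φ2→X0] = [6, 7, 3, 9]
r4 m[φ3→X0] = [3, 5, 4, 9]
r4 m[φ4→X5] = [6, 2, 4, 5]
r4 m[X0→φ0] = [18, 35, 12, 81]
r4 m[X0→φ2] = [83313, 102865, 90932, 219384]
r4 m[X0→φ3] = [166626, 144011, 68199, 219384]
r4 m[X7→φ1] = [1, 1, 1, 1]
r4 m[X5→φ0] = [6, 2, 4, 5]
r4 m[X5→φ4] = [199797, 199141, 219104, 198741]
r4 m[X1→φ0] = [83, 60, 69, 81]
r4 m[X1→φ1] = [13139, 10919, 11521, 11439]
r4 m[X3→φ1] = [1, 1, 1, 1]
r5 m[φ0→X0] = [27771, 20573, 22733, 24376]
r5 m[φ0→X5] = [199797, 199141, 219104, 198741]
r5 m[φ0→X1] = [13139, 10919, 11521, 11439]
r5 m[φ1→X7] = [661570, 976671, 800046, 1028898]
r5 m[φ1→X1] = [83, 60, 69, 81]
r5 m[φ1→X3] = [838227, 826706, 878205, 924047]
r5 m[φ2→X0] = [6, 7, 3, 9]
r5 m[φ3→X0] = [3, 5, 4, 9]
r5 m[φ4→X5] = [6, 2, 4, 5]
r5 m[X0→φ0] = [18, 35, 12, 81]
r5 m[X0→φ2] = [83313, 102865, 90932, 219384]
r5 m[X0→φ3] = [166626, 144011, 68199, 219384]
r5 m[X7→φ1] = [1, 1, 1, 1]
r5 m[X5→φ0] = [6, 2, 4, 5]
r5 m[X5→φ4] = [199797, 199141, 219104, 198741]
r5 m[X1→φ0] = [83, 60, 69, 81]
r5 m[X1→φ1] = [13139, 10919, 11521, 11439]
r5 m[X3→φ1] = [1, 1, 1, 1]
r6 m[φ0→X0] = [27771, 20573, 22733, 24376]
r6 m[φ0→X5] = [199797, 199141, 219104, 198741]
r6 m[φ0→X1] = [13139, 10919, 11521, 11439]
r6 m[φ1→X7] = [661570, 976671, 800046, 1028898]
r6 m[φ1→X1] = [83, 60, 69, 81]
r6 m[φ1→X3] = [838227, 826706, 878205, 924047]
r6 m[φ2→X0] = [6, 7, 3, 9]
r6 m[φ3→X0] = [3, 5, 4, 9]
r6 m[φ4→X5] = [6, 2, 4, 5]
r6 m[X0→φ0] = [18, 35, 12, 81]
r6 m[X0→φ2] = [83313, 102865, 90932, 219384]
r6 m[X0→φ3] = [166626, 144011, 68199, 219384]
r6 m[X7→φ1] = [1, 1, 1, 1]
r6 m[X5→φ0] = [6, 2, 4, 5]
r6 m[X5→φ4] = [199797, 199141, 219104, 198741]
r6 m[X1→φ0] = [83, 60, 69, 81]
r6 m[X1→φ1] = [13139, 10919, 11521, 11439]
r6 m[X3→φ1] = [1, 1, 1, 1]
fixed point reached at round 6
b[X7] = ⊗ incoming = [661570, 976671, 800046, 1028898]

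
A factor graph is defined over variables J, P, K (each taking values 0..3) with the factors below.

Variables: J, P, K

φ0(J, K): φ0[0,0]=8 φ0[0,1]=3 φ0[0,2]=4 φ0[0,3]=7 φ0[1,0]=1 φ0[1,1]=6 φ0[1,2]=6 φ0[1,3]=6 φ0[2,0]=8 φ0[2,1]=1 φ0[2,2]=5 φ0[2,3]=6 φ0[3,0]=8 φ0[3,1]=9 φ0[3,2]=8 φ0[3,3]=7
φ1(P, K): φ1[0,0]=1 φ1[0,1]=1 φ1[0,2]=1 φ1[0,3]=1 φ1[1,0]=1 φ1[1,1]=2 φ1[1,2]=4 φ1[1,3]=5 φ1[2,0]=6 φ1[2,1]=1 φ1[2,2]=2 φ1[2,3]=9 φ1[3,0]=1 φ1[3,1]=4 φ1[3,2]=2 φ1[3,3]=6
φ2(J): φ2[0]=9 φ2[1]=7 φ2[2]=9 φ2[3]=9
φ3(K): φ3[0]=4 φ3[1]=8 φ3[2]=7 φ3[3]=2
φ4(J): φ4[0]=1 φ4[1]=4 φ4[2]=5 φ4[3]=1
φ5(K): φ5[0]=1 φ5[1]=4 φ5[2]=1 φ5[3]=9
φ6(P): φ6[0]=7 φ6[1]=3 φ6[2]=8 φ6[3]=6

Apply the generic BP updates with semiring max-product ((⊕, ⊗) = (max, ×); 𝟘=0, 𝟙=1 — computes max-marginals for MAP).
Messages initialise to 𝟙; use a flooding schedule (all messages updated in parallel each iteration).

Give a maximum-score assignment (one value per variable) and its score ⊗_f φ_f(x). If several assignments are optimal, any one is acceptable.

assignment: (J=2, P=2, K=3); score = 349920

init: all messages = 𝟙 over 4 values
r1 m[φ0→J] = [8, 6, 8, 9]
r1 m[φ0→K] = [8, 9, 8, 7]
r1 m[φ1→P] = [1, 5, 9, 6]
r1 m[φ1→K] = [6, 4, 4, 9]
r1 m[φ2→J] = [9, 7, 9, 9]
r1 m[φ3→K] = [4, 8, 7, 2]
r1 m[φ4→J] = [1, 4, 5, 1]
r1 m[φ5→K] = [1, 4, 1, 9]
r1 m[φ6→P] = [7, 3, 8, 6]
r1 m[J→φ0] = [1, 1, 1, 1]
r1 m[J→φ2] = [1, 1, 1, 1]
r1 m[J→φ4] = [1, 1, 1, 1]
r1 m[P→φ1] = [1, 1, 1, 1]
r1 m[P→φ6] = [1, 1, 1, 1]
r1 m[K→φ0] = [1, 1, 1, 1]
r1 m[K→φ1] = [1, 1, 1, 1]
r1 m[K→φ3] = [1, 1, 1, 1]
r1 m[K→φ5] = [1, 1, 1, 1]
r2 m[φ0→J] = [8, 6, 8, 9]
r2 m[φ0→K] = [8, 9, 8, 7]
r2 m[φ1→P] = [1, 5, 9, 6]
r2 m[φ1→K] = [6, 4, 4, 9]
r2 m[φ2→J] = [9, 7, 9, 9]
r2 m[φ3→K] = [4, 8, 7, 2]
r2 m[φ4→J] = [1, 4, 5, 1]
r2 m[φ5→K] = [1, 4, 1, 9]
r2 m[φ6→P] = [7, 3, 8, 6]
r2 m[J→φ0] = [9, 28, 45, 9]
r2 m[J→φ2] = [8, 24, 40, 9]
r2 m[J→φ4] = [72, 42, 72, 81]
r2 m[P→φ1] = [7, 3, 8, 6]
r2 m[P→φ6] = [1, 5, 9, 6]
r2 m[K→φ0] = [24, 128, 28, 162]
r2 m[K→φ1] = [32, 288, 56, 126]
r2 m[K→φ3] = [48, 144, 32, 567]
r2 m[K→φ5] = [192, 288, 224, 126]
r3 m[φ0→J] = [1134, 972, 972, 1152]
r3 m[φ0→K] = [360, 168, 225, 270]
r3 m[φ1→P] = [288, 630, 1134, 1152]
r3 m[φ1→K] = [48, 24, 16, 72]
r3 m[φ2→J] = [9, 7, 9, 9]
r3 m[φ3→K] = [4, 8, 7, 2]
r3 m[φ4→J] = [1, 4, 5, 1]
r3 m[φ5→K] = [1, 4, 1, 9]
r3 m[φ6→P] = [7, 3, 8, 6]
r3 m[J→φ0] = [9, 28, 45, 9]
r3 m[J→φ2] = [8, 24, 40, 9]
r3 m[J→φ4] = [72, 42, 72, 81]
r3 m[P→φ1] = [7, 3, 8, 6]
r3 m[P→φ6] = [1, 5, 9, 6]
r3 m[K→φ0] = [24, 128, 28, 162]
r3 m[K→φ1] = [32, 288, 56, 126]
r3 m[K→φ3] = [48, 144, 32, 567]
r3 m[K→φ5] = [192, 288, 224, 126]
r4 m[φ0→J] = [1134, 972, 972, 1152]
r4 m[φ0→K] = [360, 168, 225, 270]
r4 m[φ1→P] = [288, 630, 1134, 1152]
r4 m[φ1→K] = [48, 24, 16, 72]
r4 m[φ2→J] = [9, 7, 9, 9]
r4 m[φ3→K] = [4, 8, 7, 2]
r4 m[φ4→J] = [1, 4, 5, 1]
r4 m[φ5→K] = [1, 4, 1, 9]
r4 m[φ6→P] = [7, 3, 8, 6]
r4 m[J→φ0] = [9, 28, 45, 9]
r4 m[J→φ2] = [1134, 3888, 4860, 1152]
r4 m[J→φ4] = [10206, 6804, 8748, 10368]
r4 m[P→φ1] = [7, 3, 8, 6]
r4 m[P→φ6] = [288, 630, 1134, 1152]
r4 m[K→φ0] = [192, 768, 112, 1296]
r4 m[K→φ1] = [1440, 5376, 1575, 4860]
r4 m[K→φ3] = [17280, 16128, 3600, 174960]
r4 m[K→φ5] = [69120, 32256, 25200, 38880]
r5 m[φ0→J] = [9072, 7776, 7776, 9072]
r5 m[φ0→K] = [360, 168, 225, 270]
r5 m[φ1→P] = [5376, 24300, 43740, 29160]
r5 m[φ1→K] = [48, 24, 16, 72]
r5 m[φ2→J] = [9, 7, 9, 9]
r5 m[φ3→K] = [4, 8, 7, 2]
r5 m[φ4→J] = [1, 4, 5, 1]
r5 m[φ5→K] = [1, 4, 1, 9]
r5 m[φ6→P] = [7, 3, 8, 6]
r5 m[J→φ0] = [9, 28, 45, 9]
r5 m[J→φ2] = [1134, 3888, 4860, 1152]
r5 m[J→φ4] = [10206, 6804, 8748, 10368]
r5 m[P→φ1] = [7, 3, 8, 6]
r5 m[P→φ6] = [288, 630, 1134, 1152]
r5 m[K→φ0] = [192, 768, 112, 1296]
r5 m[K→φ1] = [1440, 5376, 1575, 4860]
r5 m[K→φ3] = [17280, 16128, 3600, 174960]
r5 m[K→φ5] = [69120, 32256, 25200, 38880]
r6 m[φ0→J] = [9072, 7776, 7776, 9072]
r6 m[φ0→K] = [360, 168, 225, 270]
r6 m[φ1→P] = [5376, 24300, 43740, 29160]
r6 m[φ1→K] = [48, 24, 16, 72]
r6 m[φ2→J] = [9, 7, 9, 9]
r6 m[φ3→K] = [4, 8, 7, 2]
r6 m[φ4→J] = [1, 4, 5, 1]
r6 m[φ5→K] = [1, 4, 1, 9]
r6 m[φ6→P] = [7, 3, 8, 6]
r6 m[J→φ0] = [9, 28, 45, 9]
r6 m[J→φ2] = [9072, 31104, 38880, 9072]
r6 m[J→φ4] = [81648, 54432, 69984, 81648]
r6 m[P→φ1] = [7, 3, 8, 6]
r6 m[P→φ6] = [5376, 24300, 43740, 29160]
r6 m[K→φ0] = [192, 768, 112, 1296]
r6 m[K→φ1] = [1440, 5376, 1575, 4860]
r6 m[K→φ3] = [17280, 16128, 3600, 174960]
r6 m[K→φ5] = [69120, 32256, 25200, 38880]
r7 m[φ0→J] = [9072, 7776, 7776, 9072]
r7 m[φ0→K] = [360, 168, 225, 270]
r7 m[φ1→P] = [5376, 24300, 43740, 29160]
r7 m[φ1→K] = [48, 24, 16, 72]
r7 m[φ2→J] = [9, 7, 9, 9]
r7 m[φ3→K] = [4, 8, 7, 2]
r7 m[φ4→J] = [1, 4, 5, 1]
r7 m[φ5→K] = [1, 4, 1, 9]
r7 m[φ6→P] = [7, 3, 8, 6]
r7 m[J→φ0] = [9, 28, 45, 9]
r7 m[J→φ2] = [9072, 31104, 38880, 9072]
r7 m[J→φ4] = [81648, 54432, 69984, 81648]
r7 m[P→φ1] = [7, 3, 8, 6]
r7 m[P→φ6] = [5376, 24300, 43740, 29160]
r7 m[K→φ0] = [192, 768, 112, 1296]
r7 m[K→φ1] = [1440, 5376, 1575, 4860]
r7 m[K→φ3] = [17280, 16128, 3600, 174960]
r7 m[K→φ5] = [69120, 32256, 25200, 38880]
fixed point reached at round 7
traceback from J: (J=2, P=2, K=3), score=349920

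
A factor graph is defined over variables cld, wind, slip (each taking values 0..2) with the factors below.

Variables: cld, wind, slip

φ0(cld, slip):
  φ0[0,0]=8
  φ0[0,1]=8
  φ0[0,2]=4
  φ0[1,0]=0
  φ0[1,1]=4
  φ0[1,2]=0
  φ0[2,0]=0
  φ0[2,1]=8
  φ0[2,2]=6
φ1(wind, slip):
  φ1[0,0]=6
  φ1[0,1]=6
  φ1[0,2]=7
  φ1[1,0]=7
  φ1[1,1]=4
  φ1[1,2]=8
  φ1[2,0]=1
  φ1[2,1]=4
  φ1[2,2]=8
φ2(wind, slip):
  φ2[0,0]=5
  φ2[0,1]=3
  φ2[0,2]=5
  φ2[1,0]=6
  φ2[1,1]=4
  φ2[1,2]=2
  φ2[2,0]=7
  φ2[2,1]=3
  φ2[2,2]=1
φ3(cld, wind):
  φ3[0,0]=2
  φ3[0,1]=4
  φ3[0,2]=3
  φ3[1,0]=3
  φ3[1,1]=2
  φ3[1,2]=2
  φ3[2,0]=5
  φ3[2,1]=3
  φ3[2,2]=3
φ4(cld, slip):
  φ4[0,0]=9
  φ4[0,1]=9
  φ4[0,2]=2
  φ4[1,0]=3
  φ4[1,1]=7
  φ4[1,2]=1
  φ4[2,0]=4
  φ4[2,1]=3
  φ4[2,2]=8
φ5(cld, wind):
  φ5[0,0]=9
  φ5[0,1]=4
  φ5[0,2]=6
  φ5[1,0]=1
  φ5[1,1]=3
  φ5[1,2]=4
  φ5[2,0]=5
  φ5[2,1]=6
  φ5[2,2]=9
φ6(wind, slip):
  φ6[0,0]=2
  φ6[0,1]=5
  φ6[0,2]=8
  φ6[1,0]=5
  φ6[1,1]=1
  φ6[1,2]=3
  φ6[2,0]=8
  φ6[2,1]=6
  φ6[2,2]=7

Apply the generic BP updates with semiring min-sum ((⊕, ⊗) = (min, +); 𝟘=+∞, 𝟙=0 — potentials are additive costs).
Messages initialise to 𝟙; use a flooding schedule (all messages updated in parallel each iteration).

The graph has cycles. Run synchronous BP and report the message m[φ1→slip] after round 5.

message @ round 5 = [37, 37, 38]

init: all messages = 𝟙 over 3 values
r1 m[φ0→cld] = [4, 0, 0]
r1 m[φ0→slip] = [0, 4, 0]
r1 m[φ1→wind] = [6, 4, 1]
r1 m[φ1→slip] = [1, 4, 7]
r1 m[φ2→wind] = [3, 2, 1]
r1 m[φ2→slip] = [5, 3, 1]
r1 m[φ3→cld] = [2, 2, 3]
r1 m[φ3→wind] = [2, 2, 2]
r1 m[φ4→cld] = [2, 1, 3]
r1 m[φ4→slip] = [3, 3, 1]
r1 m[φ5→cld] = [4, 1, 5]
r1 m[φ5→wind] = [1, 3, 4]
r1 m[φ6→wind] = [2, 1, 6]
r1 m[φ6→slip] = [2, 1, 3]
r1 m[cld→φ0] = [0, 0, 0]
r1 m[cld→φ3] = [0, 0, 0]
r1 m[cld→φ4] = [0, 0, 0]
r1 m[cld→φ5] = [0, 0, 0]
r1 m[wind→φ1] = [0, 0, 0]
r1 m[wind→φ2] = [0, 0, 0]
r1 m[wind→φ3] = [0, 0, 0]
r1 m[wind→φ5] = [0, 0, 0]
r1 m[wind→φ6] = [0, 0, 0]
r1 m[slip→φ0] = [0, 0, 0]
r1 m[slip→φ1] = [0, 0, 0]
r1 m[slip→φ2] = [0, 0, 0]
r1 m[slip→φ4] = [0, 0, 0]
r1 m[slip→φ6] = [0, 0, 0]
r2 m[φ0→cld] = [4, 0, 0]
r2 m[φ0→slip] = [0, 4, 0]
r2 m[φ1→wind] = [6, 4, 1]
r2 m[φ1→slip] = [1, 4, 7]
r2 m[φ2→wind] = [3, 2, 1]
r2 m[φ2→slip] = [5, 3, 1]
r2 m[φ3→cld] = [2, 2, 3]
r2 m[φ3→wind] = [2, 2, 2]
r2 m[φ4→cld] = [2, 1, 3]
r2 m[φ4→slip] = [3, 3, 1]
r2 m[φ5→cld] = [4, 1, 5]
r2 m[φ5→wind] = [1, 3, 4]
r2 m[φ6→wind] = [2, 1, 6]
r2 m[φ6→slip] = [2, 1, 3]
r2 m[cld→φ0] = [8, 4, 11]
r2 m[cld→φ3] = [10, 2, 8]
r2 m[cld→φ4] = [10, 3, 8]
r2 m[cld→φ5] = [8, 3, 6]
r2 m[wind→φ1] = [8, 8, 13]
r2 m[wind→φ2] = [11, 10, 13]
r2 m[wind→φ3] = [12, 10, 12]
r2 m[wind→φ5] = [13, 9, 10]
r2 m[wind→φ6] = [12, 11, 8]
r2 m[slip→φ0] = [11, 11, 12]
r2 m[slip→φ1] = [10, 11, 5]
r2 m[slip→φ2] = [6, 12, 11]
r2 m[slip→φ4] = [8, 12, 11]
r2 m[slip→φ6] = [9, 14, 9]
r3 m[φ0→cld] = [16, 11, 11]
r3 m[φ0→slip] = [4, 8, 4]
r3 m[φ1→wind] = [12, 13, 11]
r3 m[φ1→slip] = [14, 12, 15]
r3 m[φ2→wind] = [11, 12, 12]
r3 m[φ2→slip] = [16, 14, 12]
r3 m[φ3→cld] = [14, 12, 13]
r3 m[φ3→wind] = [5, 4, 4]
r3 m[φ4→cld] = [13, 11, 12]
r3 m[φ4→slip] = [6, 10, 4]
r3 m[φ5→cld] = [13, 12, 15]
r3 m[φ5→wind] = [4, 6, 7]
r3 m[φ6→wind] = [11, 12, 16]
r3 m[φ6→slip] = [14, 12, 14]
r3 m[cld→φ0] = [8, 4, 11]
r3 m[cld→φ3] = [10, 2, 8]
r3 m[cld→φ4] = [10, 3, 8]
r3 m[cld→φ5] = [8, 3, 6]
r3 m[wind→φ1] = [8, 8, 13]
r3 m[wind→φ2] = [11, 10, 13]
r3 m[wind→φ3] = [12, 10, 12]
r3 m[wind→φ5] = [13, 9, 10]
r3 m[wind→φ6] = [12, 11, 8]
r3 m[slip→φ0] = [11, 11, 12]
r3 m[slip→φ1] = [10, 11, 5]
r3 m[slip→φ2] = [6, 12, 11]
r3 m[slip→φ4] = [8, 12, 11]
r3 m[slip→φ6] = [9, 14, 9]
r4 m[φ0→cld] = [16, 11, 11]
r4 m[φ0→slip] = [4, 8, 4]
r4 m[φ1→wind] = [12, 13, 11]
r4 m[φ1→slip] = [14, 12, 15]
r4 m[φ2→wind] = [11, 12, 12]
r4 m[φ2→slip] = [16, 14, 12]
r4 m[φ3→cld] = [14, 12, 13]
r4 m[φ3→wind] = [5, 4, 4]
r4 m[φ4→cld] = [13, 11, 12]
r4 m[φ4→slip] = [6, 10, 4]
r4 m[φ5→cld] = [13, 12, 15]
r4 m[φ5→wind] = [4, 6, 7]
r4 m[φ6→wind] = [11, 12, 16]
r4 m[φ6→slip] = [14, 12, 14]
r4 m[cld→φ0] = [40, 35, 40]
r4 m[cld→φ3] = [42, 34, 38]
r4 m[cld→φ4] = [43, 35, 39]
r4 m[cld→φ5] = [43, 34, 36]
r4 m[wind→φ1] = [31, 34, 39]
r4 m[wind→φ2] = [32, 35, 38]
r4 m[wind→φ3] = [38, 43, 46]
r4 m[wind→φ5] = [39, 41, 43]
r4 m[wind→φ6] = [32, 35, 34]
r4 m[slip→φ0] = [50, 48, 45]
r4 m[slip→φ1] = [40, 44, 34]
r4 m[slip→φ2] = [38, 42, 37]
r4 m[slip→φ4] = [48, 46, 45]
r4 m[slip→φ6] = [40, 44, 35]
r5 m[φ0→cld] = [49, 45, 50]
r5 m[φ0→slip] = [35, 39, 35]
r5 m[φ1→wind] = [41, 42, 41]
r5 m[φ1→slip] = [37, 37, 38]
r5 m[φ2→wind] = [42, 39, 38]
r5 m[φ2→slip] = [37, 35, 37]
r5 m[φ3→cld] = [40, 41, 43]
r5 m[φ3→wind] = [37, 36, 36]
r5 m[φ4→cld] = [47, 46, 49]
r5 m[φ4→slip] = [38, 42, 36]
r5 m[φ5→cld] = [45, 40, 44]
r5 m[φ5→wind] = [35, 37, 38]
r5 m[φ6→wind] = [42, 38, 42]
r5 m[φ6→slip] = [34, 36, 38]
r5 m[cld→φ0] = [40, 35, 40]
r5 m[cld→φ3] = [42, 34, 38]
r5 m[cld→φ4] = [43, 35, 39]
r5 m[cld→φ5] = [43, 34, 36]
r5 m[wind→φ1] = [31, 34, 39]
r5 m[wind→φ2] = [32, 35, 38]
r5 m[wind→φ3] = [38, 43, 46]
r5 m[wind→φ5] = [39, 41, 43]
r5 m[wind→φ6] = [32, 35, 34]
r5 m[slip→φ0] = [50, 48, 45]
r5 m[slip→φ1] = [40, 44, 34]
r5 m[slip→φ2] = [38, 42, 37]
r5 m[slip→φ4] = [48, 46, 45]
r5 m[slip→φ6] = [40, 44, 35]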